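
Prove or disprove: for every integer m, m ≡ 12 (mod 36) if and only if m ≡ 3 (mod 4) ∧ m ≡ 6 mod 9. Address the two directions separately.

(⇒) This fails: m = 12 gives 12 ≡ 12 (mod 36) but 12 ≡ 0 (mod 4), so the conjunction on the right does not hold.

(⇐) This fails: m = 15 satisfies both congruences on the right (15 ≡ 3 mod 4 and 15 ≡ 6 mod 9) yet 15 ≡ 15 (mod 36), not 12.

Neither direction holds.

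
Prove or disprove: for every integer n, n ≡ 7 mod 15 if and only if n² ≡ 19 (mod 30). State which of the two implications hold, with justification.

Neither direction holds.

[⇒] This fails: take n = 22. Then 22 ≡ 7 (mod 15), but 22² = 484 ≡ 4 (mod 30), not 19.

[⇐] This fails: take n = 13. Then 13² = 169 ≡ 19 (mod 30), yet 13 ≡ 13 (mod 15), not 7.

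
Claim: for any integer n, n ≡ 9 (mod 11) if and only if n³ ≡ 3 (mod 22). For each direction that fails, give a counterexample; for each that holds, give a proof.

Only the reverse direction holds.

(⇐) The residues r modulo 22 with r³ ≡ 3 (mod 22) are exactly {9}, and each is ≡ 9 (mod 11).

(⇒) This fails: take n = 20. Then 20 ≡ 9 (mod 11), but 20³ = 8000 ≡ 14 (mod 22), not 3.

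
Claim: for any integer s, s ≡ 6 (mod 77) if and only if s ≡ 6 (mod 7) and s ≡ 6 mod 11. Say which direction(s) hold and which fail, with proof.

Both implications hold.

(⇒) Suppose s ≡ 6 (mod 77); write s = 77j + 6. Since 7 ∣ 77, reducing mod 7 gives s ≡ 6 (mod 7); since 11 ∣ 77, reducing mod 11 gives s ≡ 6 (mod 11).

(⇐) Conversely, if s ≡ 6 (mod 7) and s ≡ 6 (mod 11), then by the Chinese remainder theorem s ≡ 6 (mod 77). This is exactly s ≡ 6 (mod 77).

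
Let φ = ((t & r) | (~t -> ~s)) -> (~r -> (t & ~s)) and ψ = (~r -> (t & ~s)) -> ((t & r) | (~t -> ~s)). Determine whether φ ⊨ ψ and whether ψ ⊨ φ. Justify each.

Neither direction holds.

(→) This fails. Under s = T, t = F, r = T, the left side is true but the right side is false.

(←) This fails. Under s = F, t = F, r = F, the left side is false but the right side is true.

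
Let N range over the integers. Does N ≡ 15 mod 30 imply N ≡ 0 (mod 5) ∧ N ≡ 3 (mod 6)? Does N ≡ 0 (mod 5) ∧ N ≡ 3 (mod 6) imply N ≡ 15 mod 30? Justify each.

(⟹) Suppose N ≡ 15 (mod 30); write N = 30j + 15. Since 5 ∣ 30, reducing mod 5 gives N ≡ 15 ≡ 0 (mod 5); since 6 ∣ 30, reducing mod 6 gives N ≡ 15 ≡ 3 (mod 6).

(⟸) Conversely, if N ≡ 0 (mod 5) and N ≡ 3 (mod 6), then by the Chinese remainder theorem N ≡ 15 (mod 30). This is exactly N ≡ 15 (mod 30).

Both implications hold.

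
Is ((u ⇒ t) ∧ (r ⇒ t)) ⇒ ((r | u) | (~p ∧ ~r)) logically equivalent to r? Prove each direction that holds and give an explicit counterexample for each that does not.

Only the reverse direction holds.

[⇒] This fails. Under u = F, t = F, r = F, p = F, the left side is true but the right side is false.

[⇐] Assume the antecedent. If r is true, the consequent reduces to true regardless of the other variables. If r is false, the antecedent cannot hold. Either way the consequent holds.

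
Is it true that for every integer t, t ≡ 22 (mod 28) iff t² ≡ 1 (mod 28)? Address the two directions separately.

Both directions fail.

(→) This fails: take t = 22. Then 22 ≡ 22 (mod 28), but 22² = 484 ≡ 8 (mod 28), not 1.

(←) This fails: take t = 1. Then 1² = 1 ≡ 1 (mod 28), yet 1 ≡ 1 (mod 28), not 22.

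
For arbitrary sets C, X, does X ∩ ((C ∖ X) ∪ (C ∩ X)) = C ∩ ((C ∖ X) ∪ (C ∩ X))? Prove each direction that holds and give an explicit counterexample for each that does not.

Reverse inclusion. This inclusion fails. Take C = {1}, X = ∅; then 1 ∈ C ∩ ((C ∖ X) ∪ (C ∩ X)) but 1 ∉ X ∩ ((C ∖ X) ∪ (C ∩ X)).

Forward inclusion. Let x ∈ X ∩ ((C ∖ X) ∪ (C ∩ X)). Then x ∈ C ∩ X, from which x ∈ C ∩ ((C ∖ X) ∪ (C ∩ X)).

The sets are not equal: only the forward inclusion holds.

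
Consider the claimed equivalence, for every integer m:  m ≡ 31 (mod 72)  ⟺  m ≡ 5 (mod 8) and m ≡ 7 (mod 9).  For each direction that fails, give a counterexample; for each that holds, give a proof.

(⇒) fails and (⇐) fails.

[⇒] This fails: m = 31 gives 31 ≡ 31 (mod 72) but 31 ≡ 7 (mod 8), so the conjunction on the right does not hold.

[⇐] This fails: m = 61 satisfies both congruences on the right (61 ≡ 5 mod 8 and 61 ≡ 7 mod 9) yet 61 ≡ 61 (mod 72), not 31.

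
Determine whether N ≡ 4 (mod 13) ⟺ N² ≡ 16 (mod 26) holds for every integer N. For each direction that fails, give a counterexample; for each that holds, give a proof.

Neither implication holds.

Forward direction. This fails: take N = 17. Then 17 ≡ 4 (mod 13), but 17² = 289 ≡ 3 (mod 26), not 16.

Converse. This fails: take N = 22. Then 22² = 484 ≡ 16 (mod 26), yet 22 ≡ 9 (mod 13), not 4.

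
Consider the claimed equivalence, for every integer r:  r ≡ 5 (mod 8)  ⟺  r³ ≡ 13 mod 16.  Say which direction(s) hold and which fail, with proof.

Only the reverse direction holds.

[⇒] This fails: take r = 13. Then 13 ≡ 5 (mod 8), but 13³ = 2197 ≡ 5 (mod 16), not 13.

[⇐] Conversely, the residues r modulo 16 with r³ ≡ 13 (mod 16) are exactly {5}, and each is ≡ 5 (mod 8).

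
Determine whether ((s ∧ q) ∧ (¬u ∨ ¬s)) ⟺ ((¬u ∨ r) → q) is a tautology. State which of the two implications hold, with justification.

Only the forward implication holds.

(⟹) Assume the antecedent. If u is true, the antecedent cannot hold. If u is false, the antecedent forces (u = F, r = F, s = T, q = T) or (u = F, r = T, s = T, q = T), and (¬u ∨ r) → q holds there. Either way (¬u ∨ r) → q holds.

(⟸) This fails. Under u = T, r = F, s = F, q = F, the left side is false but the right side is true.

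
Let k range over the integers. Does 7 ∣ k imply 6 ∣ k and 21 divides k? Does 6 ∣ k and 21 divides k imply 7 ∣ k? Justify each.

Only the converse holds.

(→) This fails: take k = 7. Certainly 7 ∣ 7, but 6 ∤ 7.

(←) Suppose 6 ∣ k and 21 ∣ k. Any common multiple of 6 and 21 is a multiple of their lcm; here lcm(6, 21) = 6·21/gcd(6, 21) = 126/3 = 42, so 42 ∣ k. Since 7 ∣ 42, it follows that 7 ∣ k.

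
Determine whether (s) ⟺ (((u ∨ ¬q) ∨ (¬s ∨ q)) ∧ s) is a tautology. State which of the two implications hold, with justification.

Forward direction. Assume the antecedent. If s is true, ((u ∨ ¬q) ∨ (¬s ∨ q)) ∧ s reduces to true regardless of the other variables. If s is false, the antecedent cannot hold. Either way ((u ∨ ¬q) ∨ (¬s ∨ q)) ∧ s holds.

Converse. Assume the antecedent. If s is true, s reduces to true regardless of the other variables. If s is false, the antecedent cannot hold. Either way s holds.

Both implications hold.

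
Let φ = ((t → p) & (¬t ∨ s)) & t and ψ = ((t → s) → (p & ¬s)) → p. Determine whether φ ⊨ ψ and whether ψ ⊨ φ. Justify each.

The forward direction holds; the converse fails.

(→) Assume the antecedent. If s is true, ((t → s) → (p & ¬s)) → p reduces to true regardless of the other variables. If s is false, the antecedent cannot hold. Either way ((t → s) → (p & ¬s)) → p holds.

(←) This fails. Under s = F, t = F, p = F, the left side is false but the right side is true.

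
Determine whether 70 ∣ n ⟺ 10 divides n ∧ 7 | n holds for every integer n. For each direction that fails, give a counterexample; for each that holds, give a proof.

Both implications hold.

[⇒] If 70 ∣ n, write n = 70q. Since 70 = 7·10, n = 10·(7q), so 10 ∣ n; and since 70 = 10·7, n = 7·(10q), so 7 ∣ n.

[⇐] Suppose 10 ∣ n and 7 ∣ n. Any common multiple of 10 and 7 is a multiple of their lcm; here gcd(10, 7) = 1, so lcm(10, 7) = 10·7 = 70, so 70 ∣ n.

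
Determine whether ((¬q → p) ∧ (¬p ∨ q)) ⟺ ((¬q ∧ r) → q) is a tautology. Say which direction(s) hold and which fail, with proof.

[⇐] This fails. Under p = F, q = F, r = F, the left side is false but the right side is true.

[⇒] Assume the antecedent. If p is true, the antecedent forces (p = T, q = T, r = F) or (p = T, q = T, r = T), and (¬q ∧ r) → q holds there. If p is false, the antecedent forces (p = F, q = T, r = F) or (p = F, q = T, r = T), and (¬q ∧ r) → q holds there. Either way (¬q ∧ r) → q holds.

(⇒) holds; (⇐) fails.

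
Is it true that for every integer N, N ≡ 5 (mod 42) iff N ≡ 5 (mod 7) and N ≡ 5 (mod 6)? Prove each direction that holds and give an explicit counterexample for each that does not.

Both directions hold.

(⇒) Suppose N ≡ 5 (mod 42); write N = 42j + 5. Since 7 ∣ 42, reducing mod 7 gives N ≡ 5 (mod 7); since 6 ∣ 42, reducing mod 6 gives N ≡ 5 (mod 6).

(⇐) Conversely, if N ≡ 5 (mod 7) and N ≡ 5 (mod 6), then by the Chinese remainder theorem N ≡ 5 (mod 42). This is exactly N ≡ 5 (mod 42).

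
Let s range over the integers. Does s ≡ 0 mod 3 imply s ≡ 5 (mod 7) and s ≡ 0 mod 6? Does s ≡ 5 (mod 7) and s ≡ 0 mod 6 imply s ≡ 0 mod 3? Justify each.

The forward direction fails; the converse holds.

(⇒) This fails: s = 0 gives 0 ≡ 0 (mod 3) but 0 ≡ 0 (mod 7), so the conjunction on the right does not hold.

(⇐) Conversely, if s ≡ 5 (mod 7) and s ≡ 0 (mod 6), then by the Chinese remainder theorem s ≡ 12 (mod 42). Since 12 ≡ 0 (mod 3) and 3 ∣ 42, we get s ≡ 0 (mod 3).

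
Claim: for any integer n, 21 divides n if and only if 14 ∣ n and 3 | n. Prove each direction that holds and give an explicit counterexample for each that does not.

(⇒) fails; (⇐) holds.

(→) This fails: take n = 21. Certainly 21 ∣ 21, but 14 ∤ 21.

(←) Suppose 14 ∣ n and 3 ∣ n. Any common multiple of 14 and 3 is a multiple of their lcm; here gcd(14, 3) = 1, so lcm(14, 3) = 14·3 = 42, so 42 ∣ n. Since 21 ∣ 42, it follows that 21 ∣ n.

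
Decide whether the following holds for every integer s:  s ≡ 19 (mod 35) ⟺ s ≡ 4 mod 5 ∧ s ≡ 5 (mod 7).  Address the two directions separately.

(←) If s ≡ 4 (mod 5) and s ≡ 5 (mod 7), then by the Chinese remainder theorem s ≡ 19 (mod 35). This is exactly s ≡ 19 (mod 35).

(→) Suppose s ≡ 19 (mod 35); write s = 35j + 19. Since 5 ∣ 35, reducing mod 5 gives s ≡ 19 ≡ 4 (mod 5); since 7 ∣ 35, reducing mod 7 gives s ≡ 19 ≡ 5 (mod 7).

Both directions hold; the statement is true.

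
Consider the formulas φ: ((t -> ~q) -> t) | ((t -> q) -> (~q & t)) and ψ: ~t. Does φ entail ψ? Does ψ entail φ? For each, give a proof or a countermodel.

(⇒) This fails. Under q = F, t = T, the left side is true but the right side is false.

(⇐) This fails. Under q = F, t = F, the left side is false but the right side is true.

Neither implication holds.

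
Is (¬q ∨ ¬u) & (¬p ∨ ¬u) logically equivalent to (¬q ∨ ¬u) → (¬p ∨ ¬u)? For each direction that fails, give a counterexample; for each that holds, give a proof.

Only the forward implication holds.

Forward direction. Assume the antecedent. If u is true, the antecedent forces (q = F, u = T, p = F), and (¬q ∨ ¬u) → (¬p ∨ ¬u) holds there. If u is false, (¬q ∨ ¬u) → (¬p ∨ ¬u) reduces to true regardless of the other variables. Either way (¬q ∨ ¬u) → (¬p ∨ ¬u) holds.

Converse. This fails. Under q = T, u = T, p = F, the left side is false but the right side is true.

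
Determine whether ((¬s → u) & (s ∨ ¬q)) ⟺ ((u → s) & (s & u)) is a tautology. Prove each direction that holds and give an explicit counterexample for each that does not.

(⇒) This fails. Under s = T, q = F, u = F, the left side is true but the right side is false.

(⇐) Assume the antecedent. If s is true, (¬s → u) & (s ∨ ¬q) reduces to true regardless of the other variables. If s is false, the antecedent cannot hold. Either way (¬s → u) & (s ∨ ¬q) holds.

The forward direction fails; the converse holds.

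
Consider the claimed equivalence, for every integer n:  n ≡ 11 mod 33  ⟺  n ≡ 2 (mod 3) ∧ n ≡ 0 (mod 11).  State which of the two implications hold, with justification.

(←) If n ≡ 2 (mod 3) and n ≡ 0 (mod 11), then by the Chinese remainder theorem n ≡ 11 (mod 33). This is exactly n ≡ 11 (mod 33).

(→) Suppose n ≡ 11 (mod 33); write n = 33j + 11. Since 3 ∣ 33, reducing mod 3 gives n ≡ 11 ≡ 2 (mod 3); since 11 ∣ 33, reducing mod 11 gives n ≡ 11 ≡ 0 (mod 11).

Both directions hold.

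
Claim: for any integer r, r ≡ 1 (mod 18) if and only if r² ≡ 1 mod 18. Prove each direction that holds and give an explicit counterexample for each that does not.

(⇒) Suppose r ≡ 1 (mod 18). Write r = 18j + 1. Then (18j + 1)² = 324j² + 36j + 1 = 18(18j² + 2j) + 1, so r² ≡ 1 (mod 18).

(⇐) This fails: take r = 17. Then 17² = 289 ≡ 1 (mod 18), yet 17 ≡ 17 (mod 18), not 1.

Not equivalent: only (⇒) holds.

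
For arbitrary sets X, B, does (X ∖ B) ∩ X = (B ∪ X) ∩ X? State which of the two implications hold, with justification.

(⊆) Let x ∈ (X ∖ B) ∩ X. Then x ∈ X and x ∉ B, from which x ∈ (B ∪ X) ∩ X.

(⊇) This inclusion fails. Take X = {1}, B = {1}; then 1 ∈ (B ∪ X) ∩ X but 1 ∉ (X ∖ B) ∩ X.

(⊆) holds; (⊇) fails.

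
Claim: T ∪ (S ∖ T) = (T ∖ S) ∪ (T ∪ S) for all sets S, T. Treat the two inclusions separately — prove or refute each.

(⟹) Let x ∈ T ∪ (S ∖ T). Then either x ∈ S and x ∉ T; or x ∈ T and x ∉ S; or x ∈ S ∩ T. In each case x ∈ (T ∖ S) ∪ (T ∪ S), so T ∪ (S ∖ T) ⊆ (T ∖ S) ∪ (T ∪ S).

(⟸) Let x ∈ (T ∖ S) ∪ (T ∪ S). Then either x ∈ S and x ∉ T; or x ∈ T and x ∉ S; or x ∈ S ∩ T. In each case x ∈ T ∪ (S ∖ T), so (T ∖ S) ∪ (T ∪ S) ⊆ T ∪ (S ∖ T).

Both inclusions hold.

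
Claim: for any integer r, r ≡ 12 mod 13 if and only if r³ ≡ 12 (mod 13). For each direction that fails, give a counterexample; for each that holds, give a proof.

(⇒) Suppose r ≡ 12 mod 13. Write r = 13j + 12. Then (13j + 12)³ = 2197j³ + 6084j² + 5616j + 1728 = 13(169j³ + 468j² + 432j + 132) + 12, so r³ ≡ 12 (mod 13).

(⇐) This fails: take r = 4. Then 4³ = 64 ≡ 12 (mod 13), yet 4 ≡ 4 (mod 13), not 12.

The forward direction holds; the converse fails.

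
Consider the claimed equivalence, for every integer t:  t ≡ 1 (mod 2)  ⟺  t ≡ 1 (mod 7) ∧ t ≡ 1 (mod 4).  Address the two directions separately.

(⟸) If t ≡ 1 (mod 7) and t ≡ 1 (mod 4), then by the Chinese remainder theorem t ≡ 1 (mod 28). Since 1 ≡ 1 (mod 2) and 2 ∣ 28, we get t ≡ 1 (mod 2).

(⟹) This fails: t = 3 gives 3 ≡ 1 (mod 2) but 3 ≡ 3 (mod 7), so the conjunction on the right does not hold.

Only the converse holds.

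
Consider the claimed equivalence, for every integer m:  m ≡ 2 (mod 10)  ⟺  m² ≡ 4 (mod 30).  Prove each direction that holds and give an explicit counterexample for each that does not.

(→) This fails: take m = 12. Then 12 ≡ 2 (mod 10), but 12² = 144 ≡ 24 (mod 30), not 4.

(←) This fails: take m = 8. Then 8² = 64 ≡ 4 (mod 30), yet 8 ≡ 8 (mod 10), not 2.

(⇒) fails and (⇐) fails.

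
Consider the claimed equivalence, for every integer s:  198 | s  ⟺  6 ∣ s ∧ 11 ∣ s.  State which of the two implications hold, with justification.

(⟹) If 198 ∣ s, write s = 198q. Since 198 = 33·6, s = 6·(33q), so 6 ∣ s; and since 198 = 18·11, s = 11·(18q), so 11 ∣ s.

(⟸) This fails: take s = 66. Both 6 ∣ 66 and 11 ∣ 66, yet 66 is not a multiple of 198 (since 66 = 0·198 + 66), so 198 ∤ 66.

(⇒) holds; (⇐) fails.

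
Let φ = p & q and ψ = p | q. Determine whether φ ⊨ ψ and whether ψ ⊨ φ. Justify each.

(→) Assume the antecedent. If q is true, p | q reduces to true regardless of the other variables. If q is false, the antecedent cannot hold. Either way p | q holds.

(←) This fails. Under q = T, p = F, the left side is false but the right side is true.

The forward direction holds; the converse fails.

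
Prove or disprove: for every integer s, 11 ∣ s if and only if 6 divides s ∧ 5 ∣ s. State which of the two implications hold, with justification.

Neither implication holds.

[⇒] This fails: take s = 11. Certainly 11 ∣ 11, but 6 ∤ 11.

[⇐] This fails: take s = 30. Both 6 ∣ 30 and 5 ∣ 30, yet 30 is not a multiple of 11 (since 30 = 2·11 + 8), so 11 ∤ 30.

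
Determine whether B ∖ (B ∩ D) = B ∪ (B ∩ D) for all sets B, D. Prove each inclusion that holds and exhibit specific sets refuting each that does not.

(⊆) Let x ∈ B ∖ (B ∩ D). Then x ∈ B and x ∉ D, from which x ∈ B ∪ (B ∩ D).

(⊇) This inclusion fails. Take B = {1}, D = {1}; then 1 ∈ B ∪ (B ∩ D) but 1 ∉ B ∖ (B ∩ D).

Only the forward inclusion holds.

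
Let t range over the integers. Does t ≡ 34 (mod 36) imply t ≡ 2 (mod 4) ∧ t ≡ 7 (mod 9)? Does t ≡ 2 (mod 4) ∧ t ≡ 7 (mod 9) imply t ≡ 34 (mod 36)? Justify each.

(⟸) If t ≡ 2 (mod 4) and t ≡ 7 (mod 9), then by the Chinese remainder theorem t ≡ 34 (mod 36). This is exactly t ≡ 34 (mod 36).

(⟹) Suppose t ≡ 34 (mod 36); write t = 36j + 34. Since 4 ∣ 36, reducing mod 4 gives t ≡ 34 ≡ 2 (mod 4); since 9 ∣ 36, reducing mod 9 gives t ≡ 34 ≡ 7 (mod 9).

The biconditional holds.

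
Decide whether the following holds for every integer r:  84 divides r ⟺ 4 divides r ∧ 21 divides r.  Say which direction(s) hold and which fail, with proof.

[⇒] If 84 ∣ r, write r = 84q. Since 84 = 21·4, r = 4·(21q), so 4 ∣ r; and since 84 = 4·21, r = 21·(4q), so 21 ∣ r.

[⇐] Suppose 4 ∣ r and 21 ∣ r. Any common multiple of 4 and 21 is a multiple of their lcm; here gcd(4, 21) = 1, so lcm(4, 21) = 4·21 = 84, so 84 ∣ r.

Equivalent; both directions hold.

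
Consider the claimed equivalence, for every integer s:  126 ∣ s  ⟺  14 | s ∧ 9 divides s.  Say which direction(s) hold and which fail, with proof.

Both directions hold; the statement is true.

[⇐] Suppose 14 ∣ s and 9 ∣ s. Any common multiple of 14 and 9 is a multiple of their lcm; here gcd(14, 9) = 1, so lcm(14, 9) = 14·9 = 126, so 126 ∣ s.

[⇒] If 126 ∣ s, write s = 126q. Since 126 = 9·14, s = 14·(9q), so 14 ∣ s; and since 126 = 14·9, s = 9·(14q), so 9 ∣ s.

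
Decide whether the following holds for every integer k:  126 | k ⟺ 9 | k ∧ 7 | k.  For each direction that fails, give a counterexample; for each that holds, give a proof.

Only the forward implication holds.

(⟹) If 126 ∣ k, write k = 126q. Since 126 = 14·9, k = 9·(14q), so 9 ∣ k; and since 126 = 18·7, k = 7·(18q), so 7 ∣ k.

(⟸) This fails: take k = 63. Both 9 ∣ 63 and 7 ∣ 63, yet 63 is not a multiple of 126 (since 63 = 0·126 + 63), so 126 ∤ 63.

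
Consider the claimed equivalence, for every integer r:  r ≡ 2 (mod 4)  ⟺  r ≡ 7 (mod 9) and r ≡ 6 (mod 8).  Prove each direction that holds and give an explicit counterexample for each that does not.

Only the converse holds.

[⇐] If r ≡ 7 (mod 9) and r ≡ 6 (mod 8), then by the Chinese remainder theorem r ≡ 70 (mod 72). Since 70 ≡ 2 (mod 4) and 4 ∣ 72, we get r ≡ 2 (mod 4).

[⇒] This fails: r = 2 gives 2 ≡ 2 (mod 4) but 2 ≡ 2 (mod 9), so the conjunction on the right does not hold.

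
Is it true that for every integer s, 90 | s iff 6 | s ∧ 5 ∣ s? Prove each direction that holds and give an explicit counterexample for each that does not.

Forward direction. If 90 ∣ s, write s = 90q. Since 90 = 15·6, s = 6·(15q), so 6 ∣ s; and since 90 = 18·5, s = 5·(18q), so 5 ∣ s.

Converse. This fails: take s = 30. Both 6 ∣ 30 and 5 ∣ 30, yet 30 is not a multiple of 90 (since 30 = 0·90 + 30), so 90 ∤ 30.

Only the forward direction holds.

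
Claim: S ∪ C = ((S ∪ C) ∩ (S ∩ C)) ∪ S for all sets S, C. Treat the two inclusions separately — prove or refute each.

The sets are not equal: only the reverse inclusion holds.

(⊆) This inclusion fails. Take S = ∅, C = {1}; then 1 ∈ S ∪ C but 1 ∉ ((S ∪ C) ∩ (S ∩ C)) ∪ S.

(⊇) Let x ∈ ((S ∪ C) ∩ (S ∩ C)) ∪ S. Then either x ∈ S and x ∉ C; or x ∈ S ∩ C. In each case x ∈ S ∪ C, so ((S ∪ C) ∩ (S ∩ C)) ∪ S ⊆ S ∪ C.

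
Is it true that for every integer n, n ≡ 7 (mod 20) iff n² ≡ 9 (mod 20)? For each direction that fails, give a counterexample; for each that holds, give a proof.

(→) Suppose n ≡ 7 (mod 20). Write n = 20j + 7. Then (20j + 7)² = 400j² + 280j + 49 = 20(20j² + 14j + 2) + 9, so n² ≡ 9 (mod 20).

(←) This fails: take n = 3. Then 3² = 9 ≡ 9 (mod 20), yet 3 ≡ 3 (mod 20), not 7.

Only the forward direction holds.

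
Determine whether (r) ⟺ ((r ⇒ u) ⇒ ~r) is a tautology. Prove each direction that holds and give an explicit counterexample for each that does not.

(→) This fails. Under u = T, r = T, the left side is true but the right side is false.

(←) This fails. Under u = F, r = F, the left side is false but the right side is true.

Neither direction holds.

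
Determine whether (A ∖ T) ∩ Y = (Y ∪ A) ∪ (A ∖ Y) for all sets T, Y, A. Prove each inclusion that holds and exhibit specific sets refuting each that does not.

Reverse inclusion. This inclusion fails. Take T = ∅, Y = {1}, A = ∅; then 1 ∈ (Y ∪ A) ∪ (A ∖ Y) but 1 ∉ (A ∖ T) ∩ Y.

Forward inclusion. Let x ∈ (A ∖ T) ∩ Y. Then x ∈ Y ∩ A and x ∉ T, from which x ∈ (Y ∪ A) ∪ (A ∖ Y).

Only the forward inclusion holds.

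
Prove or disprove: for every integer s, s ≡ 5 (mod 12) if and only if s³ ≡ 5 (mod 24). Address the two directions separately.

(⇒) This fails: take s = 17. Then 17 ≡ 5 (mod 12), but 17³ = 4913 ≡ 17 (mod 24), not 5.

(⇐) Conversely, the residues r modulo 24 with r³ ≡ 5 (mod 24) are exactly {5}, and each is ≡ 5 (mod 12).

Only the reverse direction holds.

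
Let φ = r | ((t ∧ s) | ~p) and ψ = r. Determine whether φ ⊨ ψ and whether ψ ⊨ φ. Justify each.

[⇒] This fails. Under t = F, r = F, p = F, s = F, the left side is true but the right side is false.

[⇐] Assume the antecedent. If r is true, r | ((t ∧ s) | ~p) reduces to true regardless of the other variables. If r is false, the antecedent cannot hold. Either way r | ((t ∧ s) | ~p) holds.

Not equivalent: only (⇐) holds.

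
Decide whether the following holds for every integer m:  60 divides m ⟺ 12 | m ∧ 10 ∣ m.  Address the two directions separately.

Equivalent; both directions hold.

(⇒) If 60 ∣ m, write m = 60q. Since 60 = 5·12, m = 12·(5q), so 12 ∣ m; and since 60 = 6·10, m = 10·(6q), so 10 ∣ m.

(⇐) Suppose 12 ∣ m and 10 ∣ m. Any common multiple of 12 and 10 is a multiple of their lcm; here lcm(12, 10) = 12·10/gcd(12, 10) = 120/2 = 60, so 60 ∣ m.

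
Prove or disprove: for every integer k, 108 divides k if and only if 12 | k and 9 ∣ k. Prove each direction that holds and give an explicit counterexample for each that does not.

Forward direction. If 108 ∣ k, write k = 108q. Since 108 = 9·12, k = 12·(9q), so 12 ∣ k; and since 108 = 12·9, k = 9·(12q), so 9 ∣ k.

Converse. This fails: take k = 36. Both 12 ∣ 36 and 9 ∣ 36, yet 36 is not a multiple of 108 (since 36 = 0·108 + 36), so 108 ∤ 36.

Only the forward implication holds.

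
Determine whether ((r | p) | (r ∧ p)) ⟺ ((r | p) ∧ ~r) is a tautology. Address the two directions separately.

Forward direction. This fails. Under p = F, r = T, the left side is true but the right side is false.

Converse. Assume the antecedent. If p is true, (r | p) | (r ∧ p) reduces to true regardless of the other variables. If p is false, the antecedent cannot hold. Either way (r | p) | (r ∧ p) holds.

Only the converse holds.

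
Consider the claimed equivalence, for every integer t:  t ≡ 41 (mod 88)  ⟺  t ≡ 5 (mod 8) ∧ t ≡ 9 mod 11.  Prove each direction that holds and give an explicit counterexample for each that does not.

(⟹) This fails: t = 41 gives 41 ≡ 41 (mod 88) but 41 ≡ 1 (mod 8), so the conjunction on the right does not hold.

(⟸) This fails: t = 53 satisfies both congruences on the right (53 ≡ 5 mod 8 and 53 ≡ 9 mod 11) yet 53 ≡ 53 (mod 88), not 41.

Both directions fail.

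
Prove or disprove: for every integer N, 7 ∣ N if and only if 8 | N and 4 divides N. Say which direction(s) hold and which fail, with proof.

Neither implication holds.

(→) This fails: take N = 7. Certainly 7 ∣ 7, but 8 ∤ 7.

(←) This fails: take N = 8. Both 8 ∣ 8 and 4 ∣ 8, yet 8 is not a multiple of 7 (since 8 = 1·7 + 1), so 7 ∤ 8.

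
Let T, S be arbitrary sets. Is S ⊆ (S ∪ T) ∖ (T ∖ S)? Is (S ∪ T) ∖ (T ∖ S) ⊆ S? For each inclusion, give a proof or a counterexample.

The two sets are equal.

(⟹) Let x ∈ S. Then either x ∈ S and x ∉ T; or x ∈ T ∩ S. In each case x ∈ (S ∪ T) ∖ (T ∖ S), so S ⊆ (S ∪ T) ∖ (T ∖ S).

(⟸) Let x ∈ (S ∪ T) ∖ (T ∖ S). Then either x ∈ S and x ∉ T; or x ∈ T ∩ S. In each case x ∈ S, so (S ∪ T) ∖ (T ∖ S) ⊆ S.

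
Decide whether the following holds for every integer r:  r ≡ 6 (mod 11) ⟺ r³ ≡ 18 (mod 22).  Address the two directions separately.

The forward direction fails; the converse holds.

(→) This fails: take r = 17. Then 17 ≡ 6 (mod 11), but 17³ = 4913 ≡ 7 (mod 22), not 18.

(←) Conversely, the residues r modulo 22 with r³ ≡ 18 (mod 22) are exactly {6}, and each is ≡ 6 (mod 11).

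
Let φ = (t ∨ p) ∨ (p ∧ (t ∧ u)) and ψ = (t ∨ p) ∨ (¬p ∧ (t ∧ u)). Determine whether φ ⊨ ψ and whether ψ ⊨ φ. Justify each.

The biconditional holds.

(⇒) Assume the antecedent. If t is true, (t ∨ p) ∨ (¬p ∧ (t ∧ u)) reduces to true regardless of the other variables. If t is false, the antecedent forces (u = F, t = F, p = T) or (u = T, t = F, p = T), and (t ∨ p) ∨ (¬p ∧ (t ∧ u)) holds there. Either way (t ∨ p) ∨ (¬p ∧ (t ∧ u)) holds.

(⇐) Assume the antecedent. If t is true, (t ∨ p) ∨ (p ∧ (t ∧ u)) reduces to true regardless of the other variables. If t is false, the antecedent forces (u = F, t = F, p = T) or (u = T, t = F, p = T), and (t ∨ p) ∨ (p ∧ (t ∧ u)) holds there. Either way (t ∨ p) ∨ (p ∧ (t ∧ u)) holds.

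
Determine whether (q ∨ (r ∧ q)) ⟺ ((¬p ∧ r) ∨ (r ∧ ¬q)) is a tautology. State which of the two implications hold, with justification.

(⟹) This fails. Under r = F, p = F, q = T, the left side is true but the right side is false.

(⟸) This fails. Under r = T, p = F, q = F, the left side is false but the right side is true.

Neither direction holds.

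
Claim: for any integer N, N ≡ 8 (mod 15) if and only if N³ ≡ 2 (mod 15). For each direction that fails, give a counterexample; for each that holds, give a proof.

Equivalent; both directions hold.

Forward direction. Suppose N ≡ 8 (mod 15). Write N = 15j + 8. Then (15j + 8)³ = 3375j³ + 5400j² + 2880j + 512 = 15(225j³ + 360j² + 192j + 34) + 2, so N³ ≡ 2 (mod 15).

Converse. Suppose N³ ≡ 2 (mod 15). The only residue r in {0, …, 14} with r³ ≡ 2 (mod 15) is r = 8, so N ≡ 8 (mod 15).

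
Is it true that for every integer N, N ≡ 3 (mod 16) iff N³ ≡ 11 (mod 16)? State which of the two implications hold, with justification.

Equivalent; both directions hold.

Forward direction. Suppose N ≡ 3 (mod 16). Write N = 16j + 3. Then (16j + 3)³ = 4096j³ + 2304j² + 432j + 27 = 16(256j³ + 144j² + 27j + 1) + 11, so N³ ≡ 11 (mod 16).

Converse. Suppose N³ ≡ 11 (mod 16). The only residue r in {0, …, 15} with r³ ≡ 11 (mod 16) is r = 3, so N ≡ 3 (mod 16).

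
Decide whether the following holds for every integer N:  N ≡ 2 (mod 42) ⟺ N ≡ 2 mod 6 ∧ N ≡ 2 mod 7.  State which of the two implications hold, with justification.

(⟹) Suppose N ≡ 2 (mod 42); write N = 42j + 2. Since 6 ∣ 42, reducing mod 6 gives N ≡ 2 (mod 6); since 7 ∣ 42, reducing mod 7 gives N ≡ 2 (mod 7).

(⟸) Conversely, if N ≡ 2 (mod 6) and N ≡ 2 (mod 7), then by the Chinese remainder theorem N ≡ 2 (mod 42). This is exactly N ≡ 2 (mod 42).

Both directions hold.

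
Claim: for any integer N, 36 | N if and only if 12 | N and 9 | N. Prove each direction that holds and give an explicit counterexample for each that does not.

(→) If 36 ∣ N, write N = 36q. Since 36 = 3·12, N = 12·(3q), so 12 ∣ N; and since 36 = 4·9, N = 9·(4q), so 9 ∣ N.

(←) Suppose 12 ∣ N and 9 ∣ N. Any common multiple of 12 and 9 is a multiple of their lcm; here lcm(12, 9) = 12·9/gcd(12, 9) = 108/3 = 36, so 36 ∣ N.

Both implications hold.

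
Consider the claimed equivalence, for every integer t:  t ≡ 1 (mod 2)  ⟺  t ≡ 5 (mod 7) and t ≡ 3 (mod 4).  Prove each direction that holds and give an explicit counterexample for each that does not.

(←) If t ≡ 5 (mod 7) and t ≡ 3 (mod 4), then by the Chinese remainder theorem t ≡ 19 (mod 28). Since 19 ≡ 1 (mod 2) and 2 ∣ 28, we get t ≡ 1 (mod 2).

(→) This fails: t = 1 gives 1 ≡ 1 (mod 2) but 1 ≡ 1 (mod 7), so the conjunction on the right does not hold.

(⇒) fails; (⇐) holds.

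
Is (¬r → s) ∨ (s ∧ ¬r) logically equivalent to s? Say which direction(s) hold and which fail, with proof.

(⟹) This fails. Under s = F, r = T, the left side is true but the right side is false.

(⟸) Assume the antecedent. If s is true, (¬r → s) ∨ (s ∧ ¬r) reduces to true regardless of the other variables. If s is false, the antecedent cannot hold. Either way (¬r → s) ∨ (s ∧ ¬r) holds.

(⇒) fails; (⇐) holds.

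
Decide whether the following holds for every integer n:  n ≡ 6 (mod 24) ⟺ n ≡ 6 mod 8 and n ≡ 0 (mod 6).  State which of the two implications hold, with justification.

Both implications hold.

(⇒) Suppose n ≡ 6 (mod 24); write n = 24j + 6. Since 8 ∣ 24, reducing mod 8 gives n ≡ 6 (mod 8); since 6 ∣ 24, reducing mod 6 gives n ≡ 6 ≡ 0 (mod 6).

(⇐) Conversely, if n ≡ 6 (mod 8) and n ≡ 0 (mod 6), then by the Chinese remainder theorem n ≡ 6 (mod 24). This is exactly n ≡ 6 (mod 24).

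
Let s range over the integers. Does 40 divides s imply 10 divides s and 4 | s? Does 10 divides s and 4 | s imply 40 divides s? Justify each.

(⟹) If 40 ∣ s, write s = 40q. Since 40 = 4·10, s = 10·(4q), so 10 ∣ s; and since 40 = 10·4, s = 4·(10q), so 4 ∣ s.

(⟸) This fails: take s = 20. Both 10 ∣ 20 and 4 ∣ 20, yet 20 is not a multiple of 40 (since 20 = 0·40 + 20), so 40 ∤ 20.

(⇒) holds; (⇐) fails.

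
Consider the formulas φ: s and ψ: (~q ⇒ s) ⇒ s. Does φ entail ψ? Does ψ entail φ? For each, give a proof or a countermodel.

(→) Assume the antecedent. If s is true, (~q ⇒ s) ⇒ s reduces to true regardless of the other variables. If s is false, the antecedent cannot hold. Either way (~q ⇒ s) ⇒ s holds.

(←) This fails. Under s = F, q = F, the left side is false but the right side is true.

Only the forward direction holds.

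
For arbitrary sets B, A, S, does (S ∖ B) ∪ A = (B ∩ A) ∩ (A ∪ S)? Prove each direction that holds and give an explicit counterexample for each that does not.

Forward inclusion. This inclusion fails. Take B = ∅, A = {1}, S = ∅; then 1 ∈ (S ∖ B) ∪ A but 1 ∉ (B ∩ A) ∩ (A ∪ S).

Reverse inclusion. Let x ∈ (B ∩ A) ∩ (A ∪ S). Then either x ∈ B ∩ A and x ∉ S; or x ∈ B ∩ A ∩ S. In each case x ∈ (S ∖ B) ∪ A, so (B ∩ A) ∩ (A ∪ S) ⊆ (S ∖ B) ∪ A.

The sets are not equal: only the reverse inclusion holds.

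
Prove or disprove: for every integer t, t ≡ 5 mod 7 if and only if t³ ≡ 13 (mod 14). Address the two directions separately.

(⇒) This fails: take t = 12. Then 12 ≡ 5 (mod 7), but 12³ = 1728 ≡ 6 (mod 14), not 13.

(⇐) This fails: take t = 3. Then 3³ = 27 ≡ 13 (mod 14), yet 3 ≡ 3 (mod 7), not 5.

Both directions fail.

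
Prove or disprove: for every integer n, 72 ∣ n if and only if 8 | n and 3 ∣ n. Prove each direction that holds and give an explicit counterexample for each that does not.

Only the forward implication holds.

[⇒] If 72 ∣ n, write n = 72q. Since 72 = 9·8, n = 8·(9q), so 8 ∣ n; and since 72 = 24·3, n = 3·(24q), so 3 ∣ n.

[⇐] This fails: take n = 24. Both 8 ∣ 24 and 3 ∣ 24, yet 24 is not a multiple of 72 (since 24 = 0·72 + 24), so 72 ∤ 24.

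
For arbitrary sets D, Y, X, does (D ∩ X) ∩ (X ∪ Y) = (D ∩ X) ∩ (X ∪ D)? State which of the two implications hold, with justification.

Forward inclusion. Let x ∈ (D ∩ X) ∩ (X ∪ Y). Then either x ∈ D ∩ X and x ∉ Y; or x ∈ D ∩ Y ∩ X. In each case x ∈ (D ∩ X) ∩ (X ∪ D), so (D ∩ X) ∩ (X ∪ Y) ⊆ (D ∩ X) ∩ (X ∪ D).

Reverse inclusion. Let x ∈ (D ∩ X) ∩ (X ∪ D). Then either x ∈ D ∩ X and x ∉ Y; or x ∈ D ∩ Y ∩ X. In each case x ∈ (D ∩ X) ∩ (X ∪ Y), so (D ∩ X) ∩ (X ∪ D) ⊆ (D ∩ X) ∩ (X ∪ Y).

Both inclusions hold; the sets are equal.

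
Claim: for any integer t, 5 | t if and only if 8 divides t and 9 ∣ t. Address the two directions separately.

(⟹) This fails: take t = 5. Certainly 5 ∣ 5, but 8 ∤ 5.

(⟸) This fails: take t = 72. Both 8 ∣ 72 and 9 ∣ 72, yet 72 is not a multiple of 5 (since 72 = 14·5 + 2), so 5 ∤ 72.

(⇒) fails and (⇐) fails.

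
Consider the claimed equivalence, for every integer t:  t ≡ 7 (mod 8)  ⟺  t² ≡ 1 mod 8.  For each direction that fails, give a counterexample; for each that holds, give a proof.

Only the forward direction holds.

(⇒) Suppose t ≡ 7 (mod 8). Write t = 8j + 7. Then (8j + 7)² = 64j² + 112j + 49 = 8(8j² + 14j + 6) + 1, so t² ≡ 1 (mod 8).

(⇐) This fails: take t = 1. Then 1² = 1 ≡ 1 (mod 8), yet 1 ≡ 1 (mod 8), not 7.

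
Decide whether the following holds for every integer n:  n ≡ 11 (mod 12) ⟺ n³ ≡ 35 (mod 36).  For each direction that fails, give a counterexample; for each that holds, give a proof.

Both directions hold; the statement is true.

Forward direction. Suppose n ≡ 11 (mod 12). Working modulo 36, n ∈ {11, 23, 35}; for each such r, r³ ≡ 35 (mod 36).

Converse. The residues r modulo 36 with r³ ≡ 35 (mod 36) are exactly {11, 23, 35}, and each is ≡ 11 (mod 12).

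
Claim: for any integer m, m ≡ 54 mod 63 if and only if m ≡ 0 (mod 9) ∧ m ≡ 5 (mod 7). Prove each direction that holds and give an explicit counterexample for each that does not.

Both directions hold; the statement is true.

(⟹) Suppose m ≡ 54 (mod 63); write m = 63j + 54. Since 9 ∣ 63, reducing mod 9 gives m ≡ 54 ≡ 0 (mod 9); since 7 ∣ 63, reducing mod 7 gives m ≡ 54 ≡ 5 (mod 7).

(⟸) Conversely, if m ≡ 0 (mod 9) and m ≡ 5 (mod 7), then by the Chinese remainder theorem m ≡ 54 (mod 63). This is exactly m ≡ 54 (mod 63).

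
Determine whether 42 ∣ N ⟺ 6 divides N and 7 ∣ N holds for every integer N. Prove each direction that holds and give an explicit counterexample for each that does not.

[⇒] If 42 ∣ N, write N = 42q. Since 42 = 7·6, N = 6·(7q), so 6 ∣ N; and since 42 = 6·7, N = 7·(6q), so 7 ∣ N.

[⇐] Suppose 6 ∣ N and 7 ∣ N. Any common multiple of 6 and 7 is a multiple of their lcm; here gcd(6, 7) = 1, so lcm(6, 7) = 6·7 = 42, so 42 ∣ N.

Both directions hold.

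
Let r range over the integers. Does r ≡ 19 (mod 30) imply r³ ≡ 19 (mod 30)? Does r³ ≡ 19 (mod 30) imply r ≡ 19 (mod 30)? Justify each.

Forward direction. Suppose r ≡ 19 (mod 30). Write r = 30j + 19. Then (30j + 19)³ = 27000j³ + 51300j² + 32490j + 6859 = 30(900j³ + 1710j² + 1083j + 228) + 19, so r³ ≡ 19 (mod 30).

Converse. Suppose r³ ≡ 19 (mod 30). The only residue r in {0, …, 29} with r³ ≡ 19 (mod 30) is r = 19, so r ≡ 19 (mod 30).

Both directions hold.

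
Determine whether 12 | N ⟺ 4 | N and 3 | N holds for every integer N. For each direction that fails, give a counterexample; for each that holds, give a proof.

Equivalent; both directions hold.

(→) If 12 ∣ N, write N = 12q. Since 12 = 3·4, N = 4·(3q), so 4 ∣ N; and since 12 = 4·3, N = 3·(4q), so 3 ∣ N.

(←) Suppose 4 ∣ N and 3 ∣ N. Any common multiple of 4 and 3 is a multiple of their lcm; here gcd(4, 3) = 1, so lcm(4, 3) = 4·3 = 12, so 12 ∣ N.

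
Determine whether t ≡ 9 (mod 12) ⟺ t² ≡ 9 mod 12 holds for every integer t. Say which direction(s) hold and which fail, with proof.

Only the forward direction holds.

[⇒] Suppose t ≡ 9 (mod 12). Write t = 12j + 9. Then (12j + 9)² = 144j² + 216j + 81 = 12(12j² + 18j + 6) + 9, so t² ≡ 9 (mod 12).

[⇐] This fails: take t = 3. Then 3² = 9 ≡ 9 (mod 12), yet 3 ≡ 3 (mod 12), not 9.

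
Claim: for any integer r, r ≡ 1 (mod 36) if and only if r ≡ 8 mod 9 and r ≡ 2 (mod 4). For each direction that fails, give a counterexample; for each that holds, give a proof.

Forward direction. This fails: r = 1 gives 1 ≡ 1 (mod 36) but 1 ≡ 1 (mod 9), so the conjunction on the right does not hold.

Converse. This fails: r = 26 satisfies both congruences on the right (26 ≡ 8 mod 9 and 26 ≡ 2 mod 4) yet 26 ≡ 26 (mod 36), not 1.

Both directions fail.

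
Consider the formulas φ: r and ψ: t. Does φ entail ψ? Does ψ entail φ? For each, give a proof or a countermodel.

(⟹) This fails. Under t = F, r = T, the left side is true but the right side is false.

(⟸) This fails. Under t = T, r = F, the left side is false but the right side is true.

Neither implication holds.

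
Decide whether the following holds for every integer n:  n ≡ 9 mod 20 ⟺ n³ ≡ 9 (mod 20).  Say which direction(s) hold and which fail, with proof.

Both directions hold.

(⟸) Suppose n³ ≡ 9 (mod 20). The only residue r in {0, …, 19} with r³ ≡ 9 (mod 20) is r = 9, so n ≡ 9 (mod 20).

(⟹) Suppose n ≡ 9 mod 20. Write n = 20j + 9. Then (20j + 9)³ = 8000j³ + 10800j² + 4860j + 729 = 20(400j³ + 540j² + 243j + 36) + 9, so n³ ≡ 9 (mod 20).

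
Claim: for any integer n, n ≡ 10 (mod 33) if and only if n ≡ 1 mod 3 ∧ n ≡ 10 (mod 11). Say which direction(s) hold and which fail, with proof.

The biconditional holds.

Forward direction. Suppose n ≡ 10 (mod 33); write n = 33j + 10. Since 3 ∣ 33, reducing mod 3 gives n ≡ 10 ≡ 1 (mod 3); since 11 ∣ 33, reducing mod 11 gives n ≡ 10 (mod 11).

Converse. If n ≡ 1 (mod 3) and n ≡ 10 (mod 11), then by the Chinese remainder theorem n ≡ 10 (mod 33). This is exactly n ≡ 10 (mod 33).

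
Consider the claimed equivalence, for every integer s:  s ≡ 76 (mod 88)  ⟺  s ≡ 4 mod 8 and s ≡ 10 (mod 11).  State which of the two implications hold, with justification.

Both directions hold; the statement is true.

(→) Suppose s ≡ 76 (mod 88); write s = 88j + 76. Since 8 ∣ 88, reducing mod 8 gives s ≡ 76 ≡ 4 (mod 8); since 11 ∣ 88, reducing mod 11 gives s ≡ 76 ≡ 10 (mod 11).

(←) Conversely, if s ≡ 4 (mod 8) and s ≡ 10 (mod 11), then by the Chinese remainder theorem s ≡ 76 (mod 88). This is exactly s ≡ 76 (mod 88).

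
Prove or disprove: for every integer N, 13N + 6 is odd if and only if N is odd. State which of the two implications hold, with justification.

Both implications hold.

(⇒) Suppose 13N + 6 is odd. Since 13 is odd, 13N and N have the same parity, so 13N + 6 ≡ N + 6 (mod 2). As 6 is even, 13N + 6 is odd exactly when N is odd. Thus N is odd.

(⇐) Conversely, suppose N is odd; write N = 2j + 1. Then 13N + 6 = 13·(2j + 1) + 6 = 2·13j + 19, which is odd.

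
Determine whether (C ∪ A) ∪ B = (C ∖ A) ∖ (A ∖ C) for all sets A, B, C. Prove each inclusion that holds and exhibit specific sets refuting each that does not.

Only the reverse inclusion holds.

(⊆) This inclusion fails. Take A = {1}, B = ∅, C = ∅; then 1 ∈ (C ∪ A) ∪ B but 1 ∉ (C ∖ A) ∖ (A ∖ C).

(⊇) Let x ∈ (C ∖ A) ∖ (A ∖ C). Then either x ∈ C and x ∉ A, B; or x ∈ B ∩ C and x ∉ A. In each case x ∈ (C ∪ A) ∪ B, so (C ∖ A) ∖ (A ∖ C) ⊆ (C ∪ A) ∪ B.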